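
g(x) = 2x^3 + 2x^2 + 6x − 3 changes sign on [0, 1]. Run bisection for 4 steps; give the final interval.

midpoint 0.5: g = 0.75 > 0 → [0, 0.5]
midpoint 0.25: g = -1.34375 < 0 → [0.25, 0.5]
midpoint 0.375: g = -0.363281 < 0 → [0.375, 0.5]
midpoint 0.4375: g = 0.1753 > 0 → [0.375, 0.4375]

[0.375, 0.4375]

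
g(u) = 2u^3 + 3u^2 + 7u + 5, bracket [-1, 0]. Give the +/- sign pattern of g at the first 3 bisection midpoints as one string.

++-

midpoint -0.5: g = 2 > 0 → [-1, -0.5]
midpoint -0.75: g = 0.59375 > 0 → [-1, -0.75]
midpoint -0.875: g = -0.167969 < 0 → [-0.875, -0.75]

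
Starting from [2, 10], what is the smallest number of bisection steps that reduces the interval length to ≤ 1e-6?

23

Width after n steps is 8/2^n. Need 2^n ≥ 8/1e-6 = 8000000.
2^22 = 4194304 < 8000000 ≤ 2^23 = 8388608, so n = 23.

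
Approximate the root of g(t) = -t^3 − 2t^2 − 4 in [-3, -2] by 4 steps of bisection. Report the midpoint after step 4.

m = -2.5, g(m) = -0.875 (−); new bracket [-3, -2.5]
m = -2.75, g(m) = 1.671875 (+); new bracket [-2.75, -2.5]
m = -2.625, g(m) = 0.306641 (+); new bracket [-2.625, -2.5]
m = -2.5625, g(m) = -0.3064 (−); new bracket [-2.625, -2.5625]

-2.5625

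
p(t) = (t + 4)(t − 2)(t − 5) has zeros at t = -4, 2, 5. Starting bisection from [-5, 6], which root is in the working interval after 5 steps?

-4

m = 0.5, p(m) = 30.375 (+); new bracket [-5, 0.5]
m = -2.25, p(m) = 53.921875 (+); new bracket [-5, -2.25]
m = -3.625, p(m) = 18.193359 (+); new bracket [-5, -3.625]
m = -4.3125, p(m) = -18.3704 (−); new bracket [-4.3125, -3.625]
m = -3.96875, p(m) = 1.6729 (+); new bracket [-4.3125, -3.96875]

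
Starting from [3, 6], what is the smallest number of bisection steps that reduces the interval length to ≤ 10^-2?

9

Width after n steps is 3/2^n. Need 2^n ≥ 3/10^-2 = 300.
2^8 = 256 < 300 ≤ 2^9 = 512, so n = 9.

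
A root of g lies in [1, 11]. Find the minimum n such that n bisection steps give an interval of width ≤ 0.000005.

21

Width after n steps is 10/2^n. Need 2^n ≥ 10/0.000005 = 2000000.
2^20 = 1048576 < 2000000 ≤ 2^21 = 2097152, so n = 21.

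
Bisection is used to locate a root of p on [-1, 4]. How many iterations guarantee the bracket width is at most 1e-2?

Width after n steps is 5/2^n. Need 2^n ≥ 5/1e-2 = 500.
2^8 = 256 < 500 ≤ 2^9 = 512, so n = 9.

9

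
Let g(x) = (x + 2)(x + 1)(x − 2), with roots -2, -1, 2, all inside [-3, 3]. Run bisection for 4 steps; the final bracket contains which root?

g(0) = -4 < 0, so the root lies in [0, 3]
g(1.5) = -4.375 < 0, so the root lies in [1.5, 3]
g(2.25) = 3.453125 > 0, so the root lies in [1.5, 2.25]
g(1.875) = -1.3926 < 0, so the root lies in [1.875, 2.25]

2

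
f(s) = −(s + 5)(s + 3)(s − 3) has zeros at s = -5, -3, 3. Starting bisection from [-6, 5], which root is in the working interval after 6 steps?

3

m = -0.5, f(m) = 39.375 (+); new bracket [-0.5, 5]
m = 2.25, f(m) = 28.546875 (+); new bracket [2.25, 5]
m = 3.625, f(m) = -35.712891 (−); new bracket [2.25, 3.625]
m = 2.9375, f(m) = 2.9456 (+); new bracket [2.9375, 3.625]
m = 3.28125, f(m) = -14.6297 (−); new bracket [2.9375, 3.28125]
m = 3.109375, f(m) = -5.4188 (−); new bracket [2.9375, 3.109375]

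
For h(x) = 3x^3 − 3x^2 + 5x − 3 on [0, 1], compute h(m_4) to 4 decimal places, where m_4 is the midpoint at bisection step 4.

-0.0056

h(0.5) = -0.875 < 0, so the root lies in [0.5, 1]
h(0.75) = 0.328125 > 0, so the root lies in [0.5, 0.75]
h(0.625) = -0.314453 < 0, so the root lies in [0.625, 0.75]
h(0.6875) = -0.0056 < 0, so the root lies in [0.6875, 0.75]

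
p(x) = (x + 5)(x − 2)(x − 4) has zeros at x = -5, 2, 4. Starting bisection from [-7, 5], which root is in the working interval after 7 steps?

m = -1, p(m) = 60 (+); new bracket [-7, -1]
m = -4, p(m) = 48 (+); new bracket [-7, -4]
m = -5.5, p(m) = -35.625 (−); new bracket [-5.5, -4]
m = -4.75, p(m) = 14.7656 (+); new bracket [-5.5, -4.75]
m = -5.125, p(m) = -8.127 (−); new bracket [-5.125, -4.75]
m = -4.9375, p(m) = 3.8752 (+); new bracket [-5.125, -4.9375]
m = -5.03125, p(m) = -1.9844 (−); new bracket [-5.03125, -4.9375]

-5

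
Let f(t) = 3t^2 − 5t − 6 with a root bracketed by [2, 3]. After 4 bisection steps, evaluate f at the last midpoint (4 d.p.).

midpoint 2.5: f = 0.25 > 0 → [2, 2.5]
midpoint 2.25: f = -2.0625 < 0 → [2.25, 2.5]
midpoint 2.375: f = -0.953125 < 0 → [2.375, 2.5]
midpoint 2.4375: f = -0.3633 < 0 → [2.4375, 2.5]

-0.3633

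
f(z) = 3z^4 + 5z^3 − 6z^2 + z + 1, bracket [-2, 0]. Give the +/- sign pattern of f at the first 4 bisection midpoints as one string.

--+-

m = -1, f(m) = -8 (−); new bracket [-1, 0]
m = -0.5, f(m) = -1.4375 (−); new bracket [-0.5, 0]
m = -0.25, f(m) = 0.308594 (+); new bracket [-0.5, -0.25]
m = -0.375, f(m) = -0.4231 (−); new bracket [-0.375, -0.25]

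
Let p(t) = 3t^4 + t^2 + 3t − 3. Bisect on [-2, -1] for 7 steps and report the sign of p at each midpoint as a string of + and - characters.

p(-1.5) = 9.9375 > 0, so the root lies in [-1.5, -1]
p(-1.25) = 2.136719 > 0, so the root lies in [-1.25, -1]
p(-1.125) = -0.303955 < 0, so the root lies in [-1.25, -1.125]
p(-1.1875) = 0.8133 > 0, so the root lies in [-1.1875, -1.125]
p(-1.15625) = 0.2302 > 0, so the root lies in [-1.15625, -1.125]
p(-1.140625) = -0.0428 < 0, so the root lies in [-1.15625, -1.140625]
p(-1.1484375) = 0.0922 > 0, so the root lies in [-1.1484375, -1.140625]

++-++-+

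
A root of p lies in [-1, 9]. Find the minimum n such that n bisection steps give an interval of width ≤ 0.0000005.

25

Width after n steps is 10/2^n. Need 2^n ≥ 10/0.0000005 = 20000000.
2^24 = 16777216 < 20000000 ≤ 2^25 = 33554432, so n = 25.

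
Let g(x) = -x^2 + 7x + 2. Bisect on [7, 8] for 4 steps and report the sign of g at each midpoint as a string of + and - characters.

-+--

g(7.5) = -1.75 < 0, so the root lies in [7, 7.5]
g(7.25) = 0.1875 > 0, so the root lies in [7.25, 7.5]
g(7.375) = -0.765625 < 0, so the root lies in [7.25, 7.375]
g(7.3125) = -0.2852 < 0, so the root lies in [7.25, 7.3125]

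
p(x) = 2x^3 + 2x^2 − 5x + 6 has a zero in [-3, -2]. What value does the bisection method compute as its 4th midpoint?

-2.4375

p(-2.5) = -0.25 < 0, so the root lies in [-2.5, -2]
p(-2.25) = 4.59375 > 0, so the root lies in [-2.5, -2.25]
p(-2.375) = 2.363281 > 0, so the root lies in [-2.5, -2.375]
p(-2.4375) = 1.106 > 0, so the root lies in [-2.5, -2.4375]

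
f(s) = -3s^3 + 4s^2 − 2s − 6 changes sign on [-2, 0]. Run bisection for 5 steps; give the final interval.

f(-1) = 3 > 0, so the root lies in [-1, 0]
f(-0.5) = -3.625 < 0, so the root lies in [-1, -0.5]
f(-0.75) = -0.984375 < 0, so the root lies in [-1, -0.75]
f(-0.875) = 0.8223 > 0, so the root lies in [-0.875, -0.75]
f(-0.8125) = -0.1252 < 0, so the root lies in [-0.875, -0.8125]

[-0.875, -0.8125]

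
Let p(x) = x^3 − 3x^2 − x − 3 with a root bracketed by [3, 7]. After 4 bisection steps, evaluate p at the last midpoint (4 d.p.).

x = 5 gives p = 42, positive; keep [3, 5]
x = 4 gives p = 9, positive; keep [3, 4]
x = 3.5 gives p = -0.375, negative; keep [3.5, 4]
x = 3.75 gives p = 3.7969, positive; keep [3.5, 3.75]

3.7969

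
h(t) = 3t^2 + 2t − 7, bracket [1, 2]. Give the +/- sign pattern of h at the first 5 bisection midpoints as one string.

midpoint 1.5: h = 2.75 > 0 → [1, 1.5]
midpoint 1.25: h = 0.1875 > 0 → [1, 1.25]
midpoint 1.125: h = -0.953125 < 0 → [1.125, 1.25]
midpoint 1.1875: h = -0.3945 < 0 → [1.1875, 1.25]
midpoint 1.21875: h = -0.1064 < 0 → [1.21875, 1.25]

++---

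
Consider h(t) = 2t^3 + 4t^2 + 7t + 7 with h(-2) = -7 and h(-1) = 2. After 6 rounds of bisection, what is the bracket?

h(-1.5) = -1.25 < 0, so the root lies in [-1.5, -1]
h(-1.25) = 0.59375 > 0, so the root lies in [-1.5, -1.25]
h(-1.375) = -0.261719 < 0, so the root lies in [-1.375, -1.25]
h(-1.3125) = 0.1812 > 0, so the root lies in [-1.375, -1.3125]
h(-1.34375) = -0.0363 < 0, so the root lies in [-1.34375, -1.3125]
h(-1.328125) = 0.0734 > 0, so the root lies in [-1.34375, -1.328125]

[-1.34375, -1.328125]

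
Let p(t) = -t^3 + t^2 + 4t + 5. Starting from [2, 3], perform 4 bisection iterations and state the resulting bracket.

midpoint 2.5: p = 5.625 > 0 → [2.5, 3]
midpoint 2.75: p = 2.765625 > 0 → [2.75, 3]
midpoint 2.875: p = 1.001953 > 0 → [2.875, 3]
midpoint 2.9375: p = 0.0315 > 0 → [2.9375, 3]

[2.9375, 3]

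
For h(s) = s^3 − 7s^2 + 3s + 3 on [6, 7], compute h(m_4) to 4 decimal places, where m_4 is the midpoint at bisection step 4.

m = 6.5, h(m) = 1.375 (+); new bracket [6, 6.5]
m = 6.25, h(m) = -7.546875 (−); new bracket [6.25, 6.5]
m = 6.375, h(m) = -3.275391 (−); new bracket [6.375, 6.5]
m = 6.4375, h(m) = -0.9983 (−); new bracket [6.4375, 6.5]

-0.9983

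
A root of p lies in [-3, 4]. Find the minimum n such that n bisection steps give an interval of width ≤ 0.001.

Width after n steps is 7/2^n. Need 2^n ≥ 7/0.001 = 7000.
2^12 = 4096 < 7000 ≤ 2^13 = 8192, so n = 13.

13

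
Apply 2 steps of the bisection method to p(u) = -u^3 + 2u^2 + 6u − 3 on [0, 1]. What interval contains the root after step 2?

[0.25, 0.5]

p(0.5) = 0.375 > 0, so the root lies in [0, 0.5]
p(0.25) = -1.390625 < 0, so the root lies in [0.25, 0.5]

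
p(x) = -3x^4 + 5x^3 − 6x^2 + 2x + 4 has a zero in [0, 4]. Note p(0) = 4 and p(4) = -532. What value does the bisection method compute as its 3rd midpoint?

1.5

midpoint 2: p = -24 < 0 → [0, 2]
midpoint 1: p = 2 > 0 → [1, 2]
midpoint 1.5: p = -4.8125 < 0 → [1, 1.5]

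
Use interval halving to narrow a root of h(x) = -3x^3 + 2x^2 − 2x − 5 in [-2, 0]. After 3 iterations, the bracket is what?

x = -1 gives h = 2, positive; keep [-1, 0]
x = -0.5 gives h = -3.125, negative; keep [-1, -0.5]
x = -0.75 gives h = -1.109375, negative; keep [-1, -0.75]

[-1, -0.75]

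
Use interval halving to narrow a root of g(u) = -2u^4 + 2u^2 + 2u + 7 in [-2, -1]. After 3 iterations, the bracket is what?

g(-1.5) = -1.625 < 0, so the root lies in [-1.5, -1]
g(-1.25) = 2.742188 > 0, so the root lies in [-1.5, -1.25]
g(-1.375) = 0.882324 > 0, so the root lies in [-1.5, -1.375]

[-1.5, -1.375]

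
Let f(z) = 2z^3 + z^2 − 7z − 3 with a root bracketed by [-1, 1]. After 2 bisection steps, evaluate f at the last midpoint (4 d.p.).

0.5000

z = 0 gives f = -3, negative; keep [-1, 0]
z = -0.5 gives f = 0.5, positive; keep [-0.5, 0]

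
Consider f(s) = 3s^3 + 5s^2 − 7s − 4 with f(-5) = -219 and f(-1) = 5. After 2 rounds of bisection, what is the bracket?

midpoint -3: f = -19 < 0 → [-3, -1]
midpoint -2: f = 6 > 0 → [-3, -2]

[-3, -2]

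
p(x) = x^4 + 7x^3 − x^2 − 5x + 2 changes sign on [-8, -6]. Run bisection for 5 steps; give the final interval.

[-7.0625, -7]

midpoint -7: p = -12 < 0 → [-8, -7]
midpoint -7.5: p = 194.1875 > 0 → [-7.5, -7]
midpoint -7.25: p = 80.957031 > 0 → [-7.25, -7]
midpoint -7.125: p = 32.0725 > 0 → [-7.125, -7]
midpoint -7.0625: p = 9.4505 > 0 → [-7.0625, -7]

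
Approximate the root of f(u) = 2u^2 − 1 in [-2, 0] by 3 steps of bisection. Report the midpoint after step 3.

-0.75

m = -1, f(m) = 1 (+); new bracket [-1, 0]
m = -0.5, f(m) = -0.5 (−); new bracket [-1, -0.5]
m = -0.75, f(m) = 0.125 (+); new bracket [-0.75, -0.5]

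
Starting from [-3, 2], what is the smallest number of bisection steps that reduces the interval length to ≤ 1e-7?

26

Width after n steps is 5/2^n. Need 2^n ≥ 5/1e-7 = 50000000.
2^25 = 33554432 < 50000000 ≤ 2^26 = 67108864, so n = 26.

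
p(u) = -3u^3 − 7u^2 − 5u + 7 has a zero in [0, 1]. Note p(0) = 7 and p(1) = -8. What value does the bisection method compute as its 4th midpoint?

0.6875

midpoint 0.5: p = 2.375 > 0 → [0.5, 1]
midpoint 0.75: p = -1.953125 < 0 → [0.5, 0.75]
midpoint 0.625: p = 0.408203 > 0 → [0.625, 0.75]
midpoint 0.6875: p = -0.7209 < 0 → [0.625, 0.6875]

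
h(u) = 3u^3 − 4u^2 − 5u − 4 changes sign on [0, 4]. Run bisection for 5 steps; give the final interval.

[2.25, 2.375]

u = 2 gives h = -6, negative; keep [2, 4]
u = 3 gives h = 26, positive; keep [2, 3]
u = 2.5 gives h = 5.375, positive; keep [2, 2.5]
u = 2.25 gives h = -1.3281, negative; keep [2.25, 2.5]
u = 2.375 gives h = 1.752, positive; keep [2.25, 2.375]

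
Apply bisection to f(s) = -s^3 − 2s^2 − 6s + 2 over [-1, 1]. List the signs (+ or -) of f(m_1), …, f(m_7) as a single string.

s = 0 gives f = 2, positive; keep [0, 1]
s = 0.5 gives f = -1.625, negative; keep [0, 0.5]
s = 0.25 gives f = 0.359375, positive; keep [0.25, 0.5]
s = 0.375 gives f = -0.584, negative; keep [0.25, 0.375]
s = 0.3125 gives f = -0.1008, negative; keep [0.25, 0.3125]
s = 0.28125 gives f = 0.132, positive; keep [0.28125, 0.3125]
s = 0.296875 gives f = 0.0163, positive; keep [0.296875, 0.3125]

+-+--++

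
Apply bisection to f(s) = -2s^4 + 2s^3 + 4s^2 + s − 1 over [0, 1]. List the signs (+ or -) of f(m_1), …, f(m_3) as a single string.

+-+

m = 0.5, f(m) = 0.625 (+); new bracket [0, 0.5]
m = 0.25, f(m) = -0.476562 (−); new bracket [0.25, 0.5]
m = 0.375, f(m) = 0.003418 (+); new bracket [0.25, 0.375]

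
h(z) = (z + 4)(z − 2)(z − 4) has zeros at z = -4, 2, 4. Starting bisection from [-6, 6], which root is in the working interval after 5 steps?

-4

h(0) = 32 > 0, so the root lies in [-6, 0]
h(-3) = 35 > 0, so the root lies in [-6, -3]
h(-4.5) = -27.625 < 0, so the root lies in [-4.5, -3]
h(-3.75) = 11.1406 > 0, so the root lies in [-4.5, -3.75]
h(-4.125) = -6.2207 < 0, so the root lies in [-4.125, -3.75]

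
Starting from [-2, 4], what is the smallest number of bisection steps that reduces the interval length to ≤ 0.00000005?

Width after n steps is 6/2^n. Need 2^n ≥ 6/0.00000005 = 120000000.
2^26 = 67108864 < 120000000 ≤ 2^27 = 134217728, so n = 27.

27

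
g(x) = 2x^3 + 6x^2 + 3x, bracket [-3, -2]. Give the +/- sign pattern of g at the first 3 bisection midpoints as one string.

-+-

x = -2.5 gives g = -1.25, negative; keep [-2.5, -2]
x = -2.25 gives g = 0.84375, positive; keep [-2.5, -2.25]
x = -2.375 gives g = -0.074219, negative; keep [-2.375, -2.25]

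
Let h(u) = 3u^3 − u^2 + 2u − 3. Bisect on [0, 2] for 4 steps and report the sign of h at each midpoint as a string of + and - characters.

+---

midpoint 1: h = 1 > 0 → [0, 1]
midpoint 0.5: h = -1.875 < 0 → [0.5, 1]
midpoint 0.75: h = -0.796875 < 0 → [0.75, 1]
midpoint 0.875: h = -0.0059 < 0 → [0.875, 1]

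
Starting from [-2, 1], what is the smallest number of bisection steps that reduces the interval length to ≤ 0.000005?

Width after n steps is 3/2^n. Need 2^n ≥ 3/0.000005 = 600000.
2^19 = 524288 < 600000 ≤ 2^20 = 1048576, so n = 20.

20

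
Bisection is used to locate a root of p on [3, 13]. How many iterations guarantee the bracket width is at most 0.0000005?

25

Width after n steps is 10/2^n. Need 2^n ≥ 10/0.0000005 = 20000000.
2^24 = 16777216 < 20000000 ≤ 2^25 = 33554432, so n = 25.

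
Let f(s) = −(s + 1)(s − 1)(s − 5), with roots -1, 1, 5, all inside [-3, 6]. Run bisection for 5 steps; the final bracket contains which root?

5

s = 1.5 gives f = 4.375, positive; keep [1.5, 6]
s = 3.75 gives f = 16.328125, positive; keep [3.75, 6]
s = 4.875 gives f = 2.845703, positive; keep [4.875, 6]
s = 5.4375 gives f = -12.4978, negative; keep [4.875, 5.4375]
s = 5.15625 gives f = -3.998, negative; keep [4.875, 5.15625]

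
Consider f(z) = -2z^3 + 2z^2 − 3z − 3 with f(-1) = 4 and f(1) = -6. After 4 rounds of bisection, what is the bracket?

[-0.625, -0.5]

m = 0, f(m) = -3 (−); new bracket [-1, 0]
m = -0.5, f(m) = -0.75 (−); new bracket [-1, -0.5]
m = -0.75, f(m) = 1.21875 (+); new bracket [-0.75, -0.5]
m = -0.625, f(m) = 0.1445 (+); new bracket [-0.625, -0.5]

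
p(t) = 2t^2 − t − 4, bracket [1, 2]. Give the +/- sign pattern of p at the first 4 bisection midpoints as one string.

midpoint 1.5: p = -1 < 0 → [1.5, 2]
midpoint 1.75: p = 0.375 > 0 → [1.5, 1.75]
midpoint 1.625: p = -0.34375 < 0 → [1.625, 1.75]
midpoint 1.6875: p = 0.0078 > 0 → [1.625, 1.6875]

-+-+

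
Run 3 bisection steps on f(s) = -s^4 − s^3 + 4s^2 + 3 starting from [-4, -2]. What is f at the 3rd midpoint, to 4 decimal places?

midpoint -3: f = -15 < 0 → [-3, -2]
midpoint -2.5: f = 4.5625 > 0 → [-3, -2.5]
midpoint -2.75: f = -3.144531 < 0 → [-2.75, -2.5]

-3.1445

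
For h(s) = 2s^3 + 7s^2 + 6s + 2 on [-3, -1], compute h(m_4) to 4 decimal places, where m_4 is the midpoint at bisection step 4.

m = -2, h(m) = 2 (+); new bracket [-3, -2]
m = -2.5, h(m) = -0.5 (−); new bracket [-2.5, -2]
m = -2.25, h(m) = 1.15625 (+); new bracket [-2.5, -2.25]
m = -2.375, h(m) = 0.4414 (+); new bracket [-2.5, -2.375]

0.4414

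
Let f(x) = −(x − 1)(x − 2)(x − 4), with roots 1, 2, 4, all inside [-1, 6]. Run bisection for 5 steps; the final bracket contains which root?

4

f(2.5) = 1.125 > 0, so the root lies in [2.5, 6]
f(4.25) = -1.828125 < 0, so the root lies in [2.5, 4.25]
f(3.375) = 2.041016 > 0, so the root lies in [3.375, 4.25]
f(3.8125) = 0.9558 > 0, so the root lies in [3.8125, 4.25]
f(4.03125) = -0.1924 < 0, so the root lies in [3.8125, 4.03125]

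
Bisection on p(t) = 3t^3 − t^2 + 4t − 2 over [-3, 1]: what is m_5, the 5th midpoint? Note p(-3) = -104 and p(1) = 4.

0.375

p(-1) = -10 < 0, so the root lies in [-1, 1]
p(0) = -2 < 0, so the root lies in [0, 1]
p(0.5) = 0.125 > 0, so the root lies in [0, 0.5]
p(0.25) = -1.0156 < 0, so the root lies in [0.25, 0.5]
p(0.375) = -0.4824 < 0, so the root lies in [0.375, 0.5]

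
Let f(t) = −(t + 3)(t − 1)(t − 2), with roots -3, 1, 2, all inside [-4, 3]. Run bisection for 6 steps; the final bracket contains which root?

-3

f(-0.5) = -9.375 < 0, so the root lies in [-4, -0.5]
f(-2.25) = -10.359375 < 0, so the root lies in [-4, -2.25]
f(-3.125) = 2.642578 > 0, so the root lies in [-3.125, -2.25]
f(-2.6875) = -5.4016 < 0, so the root lies in [-3.125, -2.6875]
f(-2.90625) = -1.7967 < 0, so the root lies in [-3.125, -2.90625]
f(-3.015625) = 0.3147 > 0, so the root lies in [-3.015625, -2.90625]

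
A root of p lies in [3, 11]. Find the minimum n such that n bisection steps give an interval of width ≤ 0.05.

Width after n steps is 8/2^n. Need 2^n ≥ 8/0.05 = 160.
2^7 = 128 < 160 ≤ 2^8 = 256, so n = 8.

8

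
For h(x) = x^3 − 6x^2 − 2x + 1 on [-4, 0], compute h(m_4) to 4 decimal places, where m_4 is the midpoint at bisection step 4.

h(-2) = -27 < 0, so the root lies in [-2, 0]
h(-1) = -4 < 0, so the root lies in [-1, 0]
h(-0.5) = 0.375 > 0, so the root lies in [-1, -0.5]
h(-0.75) = -1.2969 < 0, so the root lies in [-0.75, -0.5]

-1.2969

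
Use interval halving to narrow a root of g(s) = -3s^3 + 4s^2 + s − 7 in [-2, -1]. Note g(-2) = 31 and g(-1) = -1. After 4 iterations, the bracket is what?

midpoint -1.5: g = 10.625 > 0 → [-1.5, -1]
midpoint -1.25: g = 3.859375 > 0 → [-1.25, -1]
midpoint -1.125: g = 1.208984 > 0 → [-1.125, -1]
midpoint -1.0625: g = 0.0515 > 0 → [-1.0625, -1]

[-1.0625, -1]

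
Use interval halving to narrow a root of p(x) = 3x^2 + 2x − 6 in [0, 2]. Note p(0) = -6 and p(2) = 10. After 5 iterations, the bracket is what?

p(1) = -1 < 0, so the root lies in [1, 2]
p(1.5) = 3.75 > 0, so the root lies in [1, 1.5]
p(1.25) = 1.1875 > 0, so the root lies in [1, 1.25]
p(1.125) = 0.0469 > 0, so the root lies in [1, 1.125]
p(1.0625) = -0.4883 < 0, so the root lies in [1.0625, 1.125]

[1.0625, 1.125]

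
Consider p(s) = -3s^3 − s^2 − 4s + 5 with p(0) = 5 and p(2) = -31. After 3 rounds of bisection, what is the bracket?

m = 1, p(m) = -3 (−); new bracket [0, 1]
m = 0.5, p(m) = 2.375 (+); new bracket [0.5, 1]
m = 0.75, p(m) = 0.171875 (+); new bracket [0.75, 1]

[0.75, 1]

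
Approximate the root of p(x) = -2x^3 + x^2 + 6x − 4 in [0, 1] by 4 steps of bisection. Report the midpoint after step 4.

0.6875

m = 0.5, p(m) = -1 (−); new bracket [0.5, 1]
m = 0.75, p(m) = 0.21875 (+); new bracket [0.5, 0.75]
m = 0.625, p(m) = -0.347656 (−); new bracket [0.625, 0.75]
m = 0.6875, p(m) = -0.0522 (−); new bracket [0.6875, 0.75]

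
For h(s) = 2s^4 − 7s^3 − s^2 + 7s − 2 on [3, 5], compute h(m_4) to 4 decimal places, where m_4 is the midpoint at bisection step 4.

0.6235

midpoint 4: h = 74 > 0 → [3, 4]
midpoint 3.5: h = 10.25 > 0 → [3, 3.5]
midpoint 3.25: h = -6.976562 < 0 → [3.25, 3.5]
midpoint 3.375: h = 0.6235 > 0 → [3.25, 3.375]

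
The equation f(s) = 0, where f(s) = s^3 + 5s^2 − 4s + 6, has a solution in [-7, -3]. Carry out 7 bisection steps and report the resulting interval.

f(-5) = 26 > 0, so the root lies in [-7, -5]
f(-6) = -6 < 0, so the root lies in [-6, -5]
f(-5.5) = 12.875 > 0, so the root lies in [-6, -5.5]
f(-5.75) = 4.2031 > 0, so the root lies in [-6, -5.75]
f(-5.875) = -0.7012 < 0, so the root lies in [-5.875, -5.75]
f(-5.8125) = 1.7996 > 0, so the root lies in [-5.875, -5.8125]
f(-5.84375) = 0.5614 > 0, so the root lies in [-5.875, -5.84375]

[-5.875, -5.84375]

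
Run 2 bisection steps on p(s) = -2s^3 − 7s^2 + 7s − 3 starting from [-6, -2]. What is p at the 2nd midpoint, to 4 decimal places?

m = -4, p(m) = -15 (−); new bracket [-6, -4]
m = -5, p(m) = 37 (+); new bracket [-5, -4]

37.0000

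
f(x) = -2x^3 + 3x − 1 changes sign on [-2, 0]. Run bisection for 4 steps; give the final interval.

m = -1, f(m) = -2 (−); new bracket [-2, -1]
m = -1.5, f(m) = 1.25 (+); new bracket [-1.5, -1]
m = -1.25, f(m) = -0.84375 (−); new bracket [-1.5, -1.25]
m = -1.375, f(m) = 0.0742 (+); new bracket [-1.375, -1.25]

[-1.375, -1.25]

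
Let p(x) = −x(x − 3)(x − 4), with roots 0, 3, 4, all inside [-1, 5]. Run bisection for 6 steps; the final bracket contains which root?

p(2) = -4 < 0, so the root lies in [-1, 2]
p(0.5) = -4.375 < 0, so the root lies in [-1, 0.5]
p(-0.25) = 3.453125 > 0, so the root lies in [-0.25, 0.5]
p(0.125) = -1.3926 < 0, so the root lies in [-0.25, 0.125]
p(-0.0625) = 0.7776 > 0, so the root lies in [-0.0625, 0.125]
p(0.03125) = -0.3682 < 0, so the root lies in [-0.0625, 0.03125]

0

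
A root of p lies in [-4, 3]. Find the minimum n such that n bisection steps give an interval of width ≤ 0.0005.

Width after n steps is 7/2^n. Need 2^n ≥ 7/0.0005 = 14000.
2^13 = 8192 < 14000 ≤ 2^14 = 16384, so n = 14.

14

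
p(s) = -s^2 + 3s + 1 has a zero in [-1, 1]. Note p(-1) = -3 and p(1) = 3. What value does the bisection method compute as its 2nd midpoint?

-0.5

s = 0 gives p = 1, positive; keep [-1, 0]
s = -0.5 gives p = -0.75, negative; keep [-0.5, 0]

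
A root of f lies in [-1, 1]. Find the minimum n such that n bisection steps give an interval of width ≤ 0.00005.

16

Width after n steps is 2/2^n. Need 2^n ≥ 2/0.00005 = 40000.
2^15 = 32768 < 40000 ≤ 2^16 = 65536, so n = 16.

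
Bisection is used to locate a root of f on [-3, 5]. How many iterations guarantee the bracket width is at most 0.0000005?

Width after n steps is 8/2^n. Need 2^n ≥ 8/0.0000005 = 16000000.
2^23 = 8388608 < 16000000 ≤ 2^24 = 16777216, so n = 24.

24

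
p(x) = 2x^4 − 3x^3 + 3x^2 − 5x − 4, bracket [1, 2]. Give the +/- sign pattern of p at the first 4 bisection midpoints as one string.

--++

p(1.5) = -4.75 < 0, so the root lies in [1.5, 2]
p(1.75) = -0.882812 < 0, so the root lies in [1.75, 2]
p(1.875) = 2.115723 > 0, so the root lies in [1.75, 1.875]
p(1.8125) = 0.5144 > 0, so the root lies in [1.75, 1.8125]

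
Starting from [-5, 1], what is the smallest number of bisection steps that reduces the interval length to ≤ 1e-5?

20

Width after n steps is 6/2^n. Need 2^n ≥ 6/1e-5 = 600000.
2^19 = 524288 < 600000 ≤ 2^20 = 1048576, so n = 20.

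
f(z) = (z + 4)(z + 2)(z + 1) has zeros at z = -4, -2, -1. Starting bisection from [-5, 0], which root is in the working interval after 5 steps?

-4

f(-2.5) = 1.125 > 0, so the root lies in [-5, -2.5]
f(-3.75) = 1.203125 > 0, so the root lies in [-5, -3.75]
f(-4.375) = -3.005859 < 0, so the root lies in [-4.375, -3.75]
f(-4.0625) = -0.3948 < 0, so the root lies in [-4.0625, -3.75]
f(-3.90625) = 0.5194 > 0, so the root lies in [-4.0625, -3.90625]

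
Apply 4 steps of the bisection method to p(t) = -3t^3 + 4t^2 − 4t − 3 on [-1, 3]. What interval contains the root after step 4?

midpoint 1: p = -6 < 0 → [-1, 1]
midpoint 0: p = -3 < 0 → [-1, 0]
midpoint -0.5: p = 0.375 > 0 → [-0.5, 0]
midpoint -0.25: p = -1.7031 < 0 → [-0.5, -0.25]

[-0.5, -0.25]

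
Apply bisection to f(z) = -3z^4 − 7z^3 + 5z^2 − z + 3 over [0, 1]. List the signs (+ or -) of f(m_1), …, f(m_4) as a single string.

++-+

z = 0.5 gives f = 2.6875, positive; keep [0.5, 1]
z = 0.75 gives f = 1.160156, positive; keep [0.75, 1]
z = 0.875 gives f = -0.494873, negative; keep [0.75, 0.875]
z = 0.8125 gives f = 0.4262, positive; keep [0.8125, 0.875]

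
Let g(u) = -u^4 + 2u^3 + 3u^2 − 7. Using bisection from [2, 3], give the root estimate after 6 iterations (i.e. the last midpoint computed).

2.765625

m = 2.5, g(m) = 3.9375 (+); new bracket [2.5, 3]
m = 2.75, g(m) = 0.089844 (+); new bracket [2.75, 3]
m = 2.875, g(m) = -2.996338 (−); new bracket [2.75, 2.875]
m = 2.8125, g(m) = -1.3455 (−); new bracket [2.75, 2.8125]
m = 2.78125, g(m) = -0.6017 (−); new bracket [2.75, 2.78125]
m = 2.765625, g(m) = -0.2495 (−); new bracket [2.75, 2.765625]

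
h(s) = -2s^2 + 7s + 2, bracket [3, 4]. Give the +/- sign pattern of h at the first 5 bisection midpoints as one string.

h(3.5) = 2 > 0, so the root lies in [3.5, 4]
h(3.75) = 0.125 > 0, so the root lies in [3.75, 4]
h(3.875) = -0.90625 < 0, so the root lies in [3.75, 3.875]
h(3.8125) = -0.3828 < 0, so the root lies in [3.75, 3.8125]
h(3.78125) = -0.127 < 0, so the root lies in [3.75, 3.78125]

++---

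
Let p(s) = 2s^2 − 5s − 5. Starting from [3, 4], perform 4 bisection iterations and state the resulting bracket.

[3.25, 3.3125]

p(3.5) = 2 > 0, so the root lies in [3, 3.5]
p(3.25) = -0.125 < 0, so the root lies in [3.25, 3.5]
p(3.375) = 0.90625 > 0, so the root lies in [3.25, 3.375]
p(3.3125) = 0.3828 > 0, so the root lies in [3.25, 3.3125]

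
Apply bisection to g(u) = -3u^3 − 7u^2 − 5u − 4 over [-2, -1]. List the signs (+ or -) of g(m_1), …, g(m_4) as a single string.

u = -1.5 gives g = -2.125, negative; keep [-2, -1.5]
u = -1.75 gives g = -0.609375, negative; keep [-2, -1.75]
u = -1.875 gives g = 0.541016, positive; keep [-1.875, -1.75]
u = -1.8125 gives g = -0.0706, negative; keep [-1.875, -1.8125]

--+-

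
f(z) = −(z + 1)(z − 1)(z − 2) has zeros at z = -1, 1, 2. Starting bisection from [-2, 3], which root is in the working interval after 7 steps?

f(0.5) = -1.125 < 0, so the root lies in [-2, 0.5]
f(-0.75) = -1.203125 < 0, so the root lies in [-2, -0.75]
f(-1.375) = 3.005859 > 0, so the root lies in [-1.375, -0.75]
f(-1.0625) = 0.3948 > 0, so the root lies in [-1.0625, -0.75]
f(-0.90625) = -0.5194 < 0, so the root lies in [-1.0625, -0.90625]
f(-0.984375) = -0.0925 < 0, so the root lies in [-1.0625, -0.984375]
f(-1.0234375) = 0.1434 > 0, so the root lies in [-1.0234375, -0.984375]

-1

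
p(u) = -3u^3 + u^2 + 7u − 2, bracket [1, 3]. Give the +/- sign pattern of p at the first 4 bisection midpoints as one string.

-+--

u = 2 gives p = -8, negative; keep [1, 2]
u = 1.5 gives p = 0.625, positive; keep [1.5, 2]
u = 1.75 gives p = -2.765625, negative; keep [1.5, 1.75]
u = 1.625 gives p = -0.8574, negative; keep [1.5, 1.625]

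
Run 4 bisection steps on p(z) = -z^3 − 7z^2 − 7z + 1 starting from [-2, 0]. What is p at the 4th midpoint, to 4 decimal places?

p(-1) = 2 > 0, so the root lies in [-2, -1]
p(-1.5) = -0.875 < 0, so the root lies in [-1.5, -1]
p(-1.25) = 0.765625 > 0, so the root lies in [-1.5, -1.25]
p(-1.375) = -0.0098 < 0, so the root lies in [-1.375, -1.25]

-0.0098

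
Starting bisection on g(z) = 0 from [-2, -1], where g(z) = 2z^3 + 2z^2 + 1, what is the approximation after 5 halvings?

g(-1.5) = -1.25 < 0, so the root lies in [-1.5, -1]
g(-1.25) = 0.21875 > 0, so the root lies in [-1.5, -1.25]
g(-1.375) = -0.417969 < 0, so the root lies in [-1.375, -1.25]
g(-1.3125) = -0.0767 < 0, so the root lies in [-1.3125, -1.25]
g(-1.28125) = 0.0766 > 0, so the root lies in [-1.3125, -1.28125]

-1.28125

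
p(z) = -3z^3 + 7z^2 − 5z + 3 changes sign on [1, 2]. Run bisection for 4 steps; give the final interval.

m = 1.5, p(m) = 1.125 (+); new bracket [1.5, 2]
m = 1.75, p(m) = -0.390625 (−); new bracket [1.5, 1.75]
m = 1.625, p(m) = 0.486328 (+); new bracket [1.625, 1.75]
m = 1.6875, p(m) = 0.0798 (+); new bracket [1.6875, 1.75]

[1.6875, 1.75]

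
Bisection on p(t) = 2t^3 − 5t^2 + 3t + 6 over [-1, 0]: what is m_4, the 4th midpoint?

midpoint -0.5: p = 3 > 0 → [-1, -0.5]
midpoint -0.75: p = 0.09375 > 0 → [-1, -0.75]
midpoint -0.875: p = -1.792969 < 0 → [-0.875, -0.75]
midpoint -0.8125: p = -0.811 < 0 → [-0.8125, -0.75]

-0.8125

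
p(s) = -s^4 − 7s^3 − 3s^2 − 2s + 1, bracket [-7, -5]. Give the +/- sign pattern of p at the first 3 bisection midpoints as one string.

midpoint -6: p = 121 > 0 → [-7, -6]
midpoint -6.5: p = 24.5625 > 0 → [-7, -6.5]
midpoint -6.75: p = -45.300781 < 0 → [-6.75, -6.5]

++-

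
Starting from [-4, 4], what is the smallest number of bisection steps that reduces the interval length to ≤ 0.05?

8

Width after n steps is 8/2^n. Need 2^n ≥ 8/0.05 = 160.
2^7 = 128 < 160 ≤ 2^8 = 256, so n = 8.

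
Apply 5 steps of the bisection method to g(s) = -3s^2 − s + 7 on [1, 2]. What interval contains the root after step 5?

[1.34375, 1.375]

s = 1.5 gives g = -1.25, negative; keep [1, 1.5]
s = 1.25 gives g = 1.0625, positive; keep [1.25, 1.5]
s = 1.375 gives g = -0.046875, negative; keep [1.25, 1.375]
s = 1.3125 gives g = 0.5195, positive; keep [1.3125, 1.375]
s = 1.34375 gives g = 0.2393, positive; keep [1.34375, 1.375]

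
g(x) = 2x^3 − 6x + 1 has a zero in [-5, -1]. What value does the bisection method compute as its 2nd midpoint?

g(-3) = -35 < 0, so the root lies in [-3, -1]
g(-2) = -3 < 0, so the root lies in [-2, -1]

-2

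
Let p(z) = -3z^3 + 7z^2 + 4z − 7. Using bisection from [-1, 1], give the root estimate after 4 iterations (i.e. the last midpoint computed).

p(0) = -7 < 0, so the root lies in [0, 1]
p(0.5) = -3.625 < 0, so the root lies in [0.5, 1]
p(0.75) = -1.328125 < 0, so the root lies in [0.75, 1]
p(0.875) = -0.1504 < 0, so the root lies in [0.875, 1]

0.875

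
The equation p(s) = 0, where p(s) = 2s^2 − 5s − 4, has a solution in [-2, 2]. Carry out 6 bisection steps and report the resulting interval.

m = 0, p(m) = -4 (−); new bracket [-2, 0]
m = -1, p(m) = 3 (+); new bracket [-1, 0]
m = -0.5, p(m) = -1 (−); new bracket [-1, -0.5]
m = -0.75, p(m) = 0.875 (+); new bracket [-0.75, -0.5]
m = -0.625, p(m) = -0.0938 (−); new bracket [-0.75, -0.625]
m = -0.6875, p(m) = 0.3828 (+); new bracket [-0.6875, -0.625]

[-0.6875, -0.625]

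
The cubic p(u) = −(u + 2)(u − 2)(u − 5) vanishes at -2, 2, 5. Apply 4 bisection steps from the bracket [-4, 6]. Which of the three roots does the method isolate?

-2

midpoint 1: p = -12 < 0 → [-4, 1]
midpoint -1.5: p = -11.375 < 0 → [-4, -1.5]
midpoint -2.75: p = 27.609375 > 0 → [-2.75, -1.5]
midpoint -2.125: p = 3.6738 > 0 → [-2.125, -1.5]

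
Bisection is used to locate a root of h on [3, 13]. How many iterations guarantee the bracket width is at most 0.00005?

18

Width after n steps is 10/2^n. Need 2^n ≥ 10/0.00005 = 200000.
2^17 = 131072 < 200000 ≤ 2^18 = 262144, so n = 18.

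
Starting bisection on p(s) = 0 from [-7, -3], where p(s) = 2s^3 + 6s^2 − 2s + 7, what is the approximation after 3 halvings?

-3.5

p(-5) = -83 < 0, so the root lies in [-5, -3]
p(-4) = -17 < 0, so the root lies in [-4, -3]
p(-3.5) = 1.75 > 0, so the root lies in [-4, -3.5]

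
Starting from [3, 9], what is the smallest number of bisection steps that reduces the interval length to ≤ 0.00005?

Width after n steps is 6/2^n. Need 2^n ≥ 6/0.00005 = 120000.
2^16 = 65536 < 120000 ≤ 2^17 = 131072, so n = 17.

17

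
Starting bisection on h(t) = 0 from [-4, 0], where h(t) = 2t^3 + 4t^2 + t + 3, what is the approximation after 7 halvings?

m = -2, h(m) = 1 (+); new bracket [-4, -2]
m = -3, h(m) = -18 (−); new bracket [-3, -2]
m = -2.5, h(m) = -5.75 (−); new bracket [-2.5, -2]
m = -2.25, h(m) = -1.7812 (−); new bracket [-2.25, -2]
m = -2.125, h(m) = -0.2539 (−); new bracket [-2.125, -2]
m = -2.0625, h(m) = 0.4058 (+); new bracket [-2.125, -2.0625]
m = -2.09375, h(m) = 0.0843 (+); new bracket [-2.125, -2.09375]

-2.09375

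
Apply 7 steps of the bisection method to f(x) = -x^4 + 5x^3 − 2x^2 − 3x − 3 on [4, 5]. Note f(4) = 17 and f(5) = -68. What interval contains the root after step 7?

m = 4.5, f(m) = -11.4375 (−); new bracket [4, 4.5]
m = 4.25, f(m) = 5.699219 (+); new bracket [4.25, 4.5]
m = 4.375, f(m) = -2.068604 (−); new bracket [4.25, 4.375]
m = 4.3125, f(m) = 2.0063 (+); new bracket [4.3125, 4.375]
m = 4.34375, f(m) = 0.0177 (+); new bracket [4.34375, 4.375]
m = 4.359375, f(m) = -1.0131 (−); new bracket [4.34375, 4.359375]
m = 4.3515625, f(m) = -0.4946 (−); new bracket [4.34375, 4.3515625]

[4.34375, 4.3515625]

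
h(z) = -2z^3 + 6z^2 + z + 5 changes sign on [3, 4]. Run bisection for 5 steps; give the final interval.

z = 3.5 gives h = -3.75, negative; keep [3, 3.5]
z = 3.25 gives h = 2.96875, positive; keep [3.25, 3.5]
z = 3.375 gives h = -0.167969, negative; keep [3.25, 3.375]
z = 3.3125 gives h = 1.4546, positive; keep [3.3125, 3.375]
z = 3.34375 gives h = 0.657, positive; keep [3.34375, 3.375]

[3.34375, 3.375]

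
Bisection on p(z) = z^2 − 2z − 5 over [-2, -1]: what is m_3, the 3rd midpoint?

p(-1.5) = 0.25 > 0, so the root lies in [-1.5, -1]
p(-1.25) = -0.9375 < 0, so the root lies in [-1.5, -1.25]
p(-1.375) = -0.359375 < 0, so the root lies in [-1.5, -1.375]

-1.375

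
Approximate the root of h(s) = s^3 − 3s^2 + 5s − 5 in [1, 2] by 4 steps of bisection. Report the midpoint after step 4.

midpoint 1.5: h = -0.875 < 0 → [1.5, 2]
midpoint 1.75: h = -0.078125 < 0 → [1.75, 2]
midpoint 1.875: h = 0.419922 > 0 → [1.75, 1.875]
midpoint 1.8125: h = 0.1614 > 0 → [1.75, 1.8125]

1.8125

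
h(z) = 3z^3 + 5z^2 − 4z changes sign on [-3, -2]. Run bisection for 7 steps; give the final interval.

[-2.2578125, -2.25]

midpoint -2.5: h = -5.625 < 0 → [-2.5, -2]
midpoint -2.25: h = 0.140625 > 0 → [-2.5, -2.25]
midpoint -2.375: h = -2.486328 < 0 → [-2.375, -2.25]
midpoint -2.3125: h = -1.1111 < 0 → [-2.3125, -2.25]
midpoint -2.28125: h = -0.4701 < 0 → [-2.28125, -2.25]
midpoint -2.265625: h = -0.161 < 0 → [-2.265625, -2.25]
midpoint -2.2578125: h = -0.0092 < 0 → [-2.2578125, -2.25]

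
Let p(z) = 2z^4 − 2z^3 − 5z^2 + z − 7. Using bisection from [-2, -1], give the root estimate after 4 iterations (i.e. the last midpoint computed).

p(-1.5) = -2.875 < 0, so the root lies in [-2, -1.5]
p(-1.75) = 5.414062 > 0, so the root lies in [-1.75, -1.5]
p(-1.625) = 0.699707 > 0, so the root lies in [-1.625, -1.5]
p(-1.5625) = -1.2192 < 0, so the root lies in [-1.625, -1.5625]

-1.5625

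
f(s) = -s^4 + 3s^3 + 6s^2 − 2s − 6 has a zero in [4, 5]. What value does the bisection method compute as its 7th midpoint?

4.2265625

s = 4.5 gives f = -30.1875, negative; keep [4, 4.5]
s = 4.25 gives f = -2.082031, negative; keep [4, 4.25]
s = 4.125 gives f = 8.880615, positive; keep [4.125, 4.25]
s = 4.1875 gives f = 3.6396, positive; keep [4.1875, 4.25]
s = 4.21875 gives f = 0.8401, positive; keep [4.21875, 4.25]
s = 4.234375 gives f = -0.6054, negative; keep [4.21875, 4.234375]
s = 4.2265625 gives f = 0.1212, positive; keep [4.2265625, 4.234375]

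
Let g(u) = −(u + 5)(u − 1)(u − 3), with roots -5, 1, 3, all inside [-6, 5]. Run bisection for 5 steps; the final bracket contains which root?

-5

u = -0.5 gives g = -23.625, negative; keep [-6, -0.5]
u = -3.25 gives g = -46.484375, negative; keep [-6, -3.25]
u = -4.625 gives g = -16.083984, negative; keep [-6, -4.625]
u = -5.3125 gives g = 16.3977, positive; keep [-5.3125, -4.625]
u = -4.96875 gives g = -1.4864, negative; keep [-5.3125, -4.96875]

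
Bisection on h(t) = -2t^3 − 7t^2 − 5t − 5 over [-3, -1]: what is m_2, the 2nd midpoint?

m = -2, h(m) = -7 (−); new bracket [-3, -2]
m = -2.5, h(m) = -5 (−); new bracket [-3, -2.5]

-2.5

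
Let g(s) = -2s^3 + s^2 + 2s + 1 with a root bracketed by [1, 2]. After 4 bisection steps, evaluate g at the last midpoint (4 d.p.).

0.0005

g(1.5) = -0.5 < 0, so the root lies in [1, 1.5]
g(1.25) = 1.15625 > 0, so the root lies in [1.25, 1.5]
g(1.375) = 0.441406 > 0, so the root lies in [1.375, 1.5]
g(1.4375) = 0.0005 > 0, so the root lies in [1.4375, 1.5]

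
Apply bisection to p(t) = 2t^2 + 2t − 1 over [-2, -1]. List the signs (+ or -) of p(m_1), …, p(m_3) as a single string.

t = -1.5 gives p = 0.5, positive; keep [-1.5, -1]
t = -1.25 gives p = -0.375, negative; keep [-1.5, -1.25]
t = -1.375 gives p = 0.03125, positive; keep [-1.375, -1.25]

+-+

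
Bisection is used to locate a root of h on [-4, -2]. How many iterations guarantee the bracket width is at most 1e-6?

Width after n steps is 2/2^n. Need 2^n ≥ 2/1e-6 = 2000000.
2^20 = 1048576 < 2000000 ≤ 2^21 = 2097152, so n = 21.

21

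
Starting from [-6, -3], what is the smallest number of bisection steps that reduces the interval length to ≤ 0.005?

10

Width after n steps is 3/2^n. Need 2^n ≥ 3/0.005 = 600.
2^9 = 512 < 600 ≤ 2^10 = 1024, so n = 10.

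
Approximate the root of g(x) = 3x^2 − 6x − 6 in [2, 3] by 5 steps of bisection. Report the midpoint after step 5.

2.71875

g(2.5) = -2.25 < 0, so the root lies in [2.5, 3]
g(2.75) = 0.1875 > 0, so the root lies in [2.5, 2.75]
g(2.625) = -1.078125 < 0, so the root lies in [2.625, 2.75]
g(2.6875) = -0.457 < 0, so the root lies in [2.6875, 2.75]
g(2.71875) = -0.1377 < 0, so the root lies in [2.71875, 2.75]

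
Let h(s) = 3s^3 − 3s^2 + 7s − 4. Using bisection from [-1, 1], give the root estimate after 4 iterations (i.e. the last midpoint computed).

0.625

m = 0, h(m) = -4 (−); new bracket [0, 1]
m = 0.5, h(m) = -0.875 (−); new bracket [0.5, 1]
m = 0.75, h(m) = 0.828125 (+); new bracket [0.5, 0.75]
m = 0.625, h(m) = -0.0645 (−); new bracket [0.625, 0.75]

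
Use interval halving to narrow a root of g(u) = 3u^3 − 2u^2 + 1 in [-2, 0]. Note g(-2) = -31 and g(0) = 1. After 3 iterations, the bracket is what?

m = -1, g(m) = -4 (−); new bracket [-1, 0]
m = -0.5, g(m) = 0.125 (+); new bracket [-1, -0.5]
m = -0.75, g(m) = -1.390625 (−); new bracket [-0.75, -0.5]

[-0.75, -0.5]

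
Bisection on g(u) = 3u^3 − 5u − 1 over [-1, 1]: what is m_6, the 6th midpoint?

g(0) = -1 < 0, so the root lies in [-1, 0]
g(-0.5) = 1.125 > 0, so the root lies in [-0.5, 0]
g(-0.25) = 0.203125 > 0, so the root lies in [-0.25, 0]
g(-0.125) = -0.3809 < 0, so the root lies in [-0.25, -0.125]
g(-0.1875) = -0.0823 < 0, so the root lies in [-0.25, -0.1875]
g(-0.21875) = 0.0623 > 0, so the root lies in [-0.21875, -0.1875]

-0.21875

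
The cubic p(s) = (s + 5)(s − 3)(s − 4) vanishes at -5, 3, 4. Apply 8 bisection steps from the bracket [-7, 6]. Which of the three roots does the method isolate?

midpoint -0.5: p = 70.875 > 0 → [-7, -0.5]
midpoint -3.75: p = 65.390625 > 0 → [-7, -3.75]
midpoint -5.375: p = -29.443359 < 0 → [-5.375, -3.75]
midpoint -4.5625: p = 28.3298 > 0 → [-5.375, -4.5625]
midpoint -4.96875: p = 2.2334 > 0 → [-5.375, -4.96875]
midpoint -5.171875: p = -12.8823 < 0 → [-5.171875, -4.96875]
midpoint -5.0703125: p = -5.1469 < 0 → [-5.0703125, -4.96875]
midpoint -5.01953125: p = -1.4127 < 0 → [-5.01953125, -4.96875]

-5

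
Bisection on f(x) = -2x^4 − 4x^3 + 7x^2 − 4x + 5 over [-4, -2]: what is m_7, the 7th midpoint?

-3.296875

m = -3, f(m) = 26 (+); new bracket [-4, -3]
m = -3.5, f(m) = -23.875 (−); new bracket [-3.5, -3]
m = -3.25, f(m) = 6.117188 (+); new bracket [-3.5, -3.25]
m = -3.375, f(m) = -7.4849 (−); new bracket [-3.375, -3.25]
m = -3.3125, f(m) = -0.3521 (−); new bracket [-3.3125, -3.25]
m = -3.28125, f(m) = 2.9634 (+); new bracket [-3.3125, -3.28125]
m = -3.296875, f(m) = 1.3262 (+); new bracket [-3.3125, -3.296875]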